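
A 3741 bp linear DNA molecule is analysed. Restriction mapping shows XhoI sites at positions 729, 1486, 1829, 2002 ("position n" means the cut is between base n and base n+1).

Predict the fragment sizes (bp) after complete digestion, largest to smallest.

Linear molecule, 4 cuts → 5 fragments:
  729 − 0 = 729 bp
  1486 − 729 = 757 bp
  1829 − 1486 = 343 bp
  2002 − 1829 = 173 bp
  3741 − 2002 = 1739 bp
Sorted largest to smallest: 1739, 757, 729, 343, 173 bp.

1739, 757, 729, 343, 173 bp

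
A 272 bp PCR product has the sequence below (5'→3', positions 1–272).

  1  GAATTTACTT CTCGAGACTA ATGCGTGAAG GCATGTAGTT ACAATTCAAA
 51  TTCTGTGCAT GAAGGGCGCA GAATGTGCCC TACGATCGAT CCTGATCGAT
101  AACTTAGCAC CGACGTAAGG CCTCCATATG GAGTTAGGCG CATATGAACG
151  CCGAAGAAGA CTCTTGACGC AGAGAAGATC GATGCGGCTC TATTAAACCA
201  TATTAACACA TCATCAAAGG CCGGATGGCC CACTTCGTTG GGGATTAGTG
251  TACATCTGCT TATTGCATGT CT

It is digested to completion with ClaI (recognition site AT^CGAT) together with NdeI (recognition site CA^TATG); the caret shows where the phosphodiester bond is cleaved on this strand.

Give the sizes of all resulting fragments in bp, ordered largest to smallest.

93, 86, 37, 30, 16, 10 bp

ClaI sites (ATCGAT) start at positions 85, 95, 178.
ClaI cuts after base 2 of each site, so after positions 86, 96, 179.
NdeI sites (CATATG) start at positions 125, 141.
NdeI cuts after base 2 of each site, so after positions 126, 142.
Combined cut positions: 86, 96, 126, 142, 179.
Linear molecule, 5 cuts → 6 fragments:
  1–86 → 86 bp
  87–96 → 10 bp
  97–126 → 30 bp
  127–142 → 16 bp
  143–179 → 37 bp
  180–272 → 93 bp
Sorted largest to smallest: 93, 86, 37, 30, 16, 10 bp.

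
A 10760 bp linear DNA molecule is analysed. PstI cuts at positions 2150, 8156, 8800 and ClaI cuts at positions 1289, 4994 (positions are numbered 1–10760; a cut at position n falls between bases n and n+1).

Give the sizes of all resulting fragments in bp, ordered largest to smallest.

3162, 2844, 1960, 1289, 861, 644 bp

Combined cut positions (sorted): 1289, 2150, 4994, 8156, 8800.
Linear molecule, 5 cuts → 6 fragments:
  1289 − 0 = 1289 bp
  2150 − 1289 = 861 bp
  4994 − 2150 = 2844 bp
  8156 − 4994 = 3162 bp
  8800 − 8156 = 644 bp
  10760 − 8800 = 1960 bp
Sorted largest to smallest: 3162, 2844, 1960, 1289, 861, 644 bp.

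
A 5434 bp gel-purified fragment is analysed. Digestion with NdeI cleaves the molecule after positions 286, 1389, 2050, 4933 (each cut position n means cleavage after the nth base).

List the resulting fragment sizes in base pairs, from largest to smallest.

2883, 1103, 661, 501, 286 bp

Linear molecule, 4 cuts → 5 fragments:
  286 − 0 = 286 bp
  1389 − 286 = 1103 bp
  2050 − 1389 = 661 bp
  4933 − 2050 = 2883 bp
  5434 − 4933 = 501 bp
Sorted largest to smallest: 2883, 1103, 661, 501, 286 bp.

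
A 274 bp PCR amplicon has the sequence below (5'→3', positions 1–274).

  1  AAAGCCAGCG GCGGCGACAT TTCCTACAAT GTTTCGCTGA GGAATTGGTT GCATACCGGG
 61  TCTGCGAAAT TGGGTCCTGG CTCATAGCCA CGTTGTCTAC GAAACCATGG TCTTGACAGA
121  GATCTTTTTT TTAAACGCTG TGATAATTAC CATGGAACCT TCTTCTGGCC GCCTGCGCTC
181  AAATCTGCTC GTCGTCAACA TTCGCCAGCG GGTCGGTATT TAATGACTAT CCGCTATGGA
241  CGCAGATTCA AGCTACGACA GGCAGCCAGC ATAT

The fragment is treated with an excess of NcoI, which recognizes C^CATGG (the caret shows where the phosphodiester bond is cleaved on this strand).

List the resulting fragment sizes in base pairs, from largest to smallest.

NcoI sites (CCATGG) start at positions 105, 150.
NcoI cuts after the first base of each site, so after positions 105, 150.
Linear molecule, 2 cuts → 3 fragments:
  1–105 → 105 bp
  106–150 → 45 bp
  151–274 → 124 bp
Sorted largest to smallest: 124, 105, 45 bp.

124, 105, 45 bp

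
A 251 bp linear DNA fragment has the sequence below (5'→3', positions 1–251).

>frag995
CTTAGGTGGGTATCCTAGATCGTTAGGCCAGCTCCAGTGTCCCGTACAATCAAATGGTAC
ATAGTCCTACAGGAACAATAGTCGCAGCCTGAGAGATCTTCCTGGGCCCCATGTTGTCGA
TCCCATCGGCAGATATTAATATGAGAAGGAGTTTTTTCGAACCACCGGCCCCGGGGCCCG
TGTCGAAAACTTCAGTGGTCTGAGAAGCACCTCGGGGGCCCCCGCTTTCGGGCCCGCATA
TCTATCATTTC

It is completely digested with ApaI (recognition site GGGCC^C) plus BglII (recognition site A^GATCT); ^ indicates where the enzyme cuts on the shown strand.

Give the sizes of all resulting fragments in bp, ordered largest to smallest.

94, 70, 42, 17, 14, 14 bp

ApaI sites (GGGCCC) start at positions 104, 174, 216, 230.
ApaI cuts after base 5 of each site (before the last base), so after positions 108, 178, 220, 234.
The BglII site (AGATCT) starts at position 94.
BglII cuts after the first base of each site, so after position 94.
Combined cut positions: 94, 108, 178, 220, 234.
Linear molecule, 5 cuts → 6 fragments:
  1–94 → 94 bp
  95–108 → 14 bp
  109–178 → 70 bp
  179–220 → 42 bp
  221–234 → 14 bp
  235–251 → 17 bp
Sorted largest to smallest: 94, 70, 42, 17, 14, 14 bp.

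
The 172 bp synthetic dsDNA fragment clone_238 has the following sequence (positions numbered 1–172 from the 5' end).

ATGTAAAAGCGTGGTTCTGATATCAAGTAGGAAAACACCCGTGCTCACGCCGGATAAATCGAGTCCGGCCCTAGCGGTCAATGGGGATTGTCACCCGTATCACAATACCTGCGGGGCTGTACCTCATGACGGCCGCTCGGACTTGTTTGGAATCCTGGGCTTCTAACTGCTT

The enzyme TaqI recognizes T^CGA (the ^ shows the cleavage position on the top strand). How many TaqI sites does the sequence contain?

TCGA occurs starting at position 59.
TaqI cuts at 1 site.

1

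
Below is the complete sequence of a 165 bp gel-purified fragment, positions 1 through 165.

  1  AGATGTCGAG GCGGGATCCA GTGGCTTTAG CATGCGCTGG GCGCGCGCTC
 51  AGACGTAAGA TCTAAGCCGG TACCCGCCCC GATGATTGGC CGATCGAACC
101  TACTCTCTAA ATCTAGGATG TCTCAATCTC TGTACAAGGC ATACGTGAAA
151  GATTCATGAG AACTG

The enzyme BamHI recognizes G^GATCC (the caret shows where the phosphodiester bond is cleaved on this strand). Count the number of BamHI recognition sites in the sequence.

GGATCC occurs starting at position 14.
BamHI cuts at 1 site.

1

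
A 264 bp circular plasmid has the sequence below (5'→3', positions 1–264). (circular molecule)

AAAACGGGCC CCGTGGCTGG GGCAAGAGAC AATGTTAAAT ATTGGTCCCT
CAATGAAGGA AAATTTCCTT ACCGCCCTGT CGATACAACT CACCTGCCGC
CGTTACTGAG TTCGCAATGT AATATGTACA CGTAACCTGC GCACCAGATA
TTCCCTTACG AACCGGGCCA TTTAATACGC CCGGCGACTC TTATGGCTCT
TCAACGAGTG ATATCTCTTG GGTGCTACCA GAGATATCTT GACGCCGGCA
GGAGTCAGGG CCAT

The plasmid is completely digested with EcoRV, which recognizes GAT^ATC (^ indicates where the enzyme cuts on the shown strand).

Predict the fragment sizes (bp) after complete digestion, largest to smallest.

EcoRV sites (GATATC) start at positions 210, 233.
EcoRV cuts after base 3 of each site, so after positions 212, 235.
Circular molecule, 2 cuts → 2 fragments:
  213–235 → 23 bp
  236–264 then 1–212 → 29 + 212 = 241 bp
Sorted largest to smallest: 241, 23 bp.

241, 23 bp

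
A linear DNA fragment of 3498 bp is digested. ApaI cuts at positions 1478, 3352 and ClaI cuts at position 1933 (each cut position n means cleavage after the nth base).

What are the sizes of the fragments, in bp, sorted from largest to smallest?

1478, 1419, 455, 146 bp

Combined cut positions (sorted): 1478, 1933, 3352.
Linear molecule, 3 cuts → 4 fragments:
  1478 − 0 = 1478 bp
  1933 − 1478 = 455 bp
  3352 − 1933 = 1419 bp
  3498 − 3352 = 146 bp
Sorted largest to smallest: 1478, 1419, 455, 146 bp.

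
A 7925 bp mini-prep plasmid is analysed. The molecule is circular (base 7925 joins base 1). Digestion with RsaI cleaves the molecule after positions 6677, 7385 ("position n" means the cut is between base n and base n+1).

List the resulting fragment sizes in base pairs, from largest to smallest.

7217, 708 bp

Circular molecule, 2 cuts → 2 fragments:
  7385 − 6677 = 708 bp
  wrap: 7925 − 7385 + 6677 = 7217 bp
Sorted largest to smallest: 7217, 708 bp.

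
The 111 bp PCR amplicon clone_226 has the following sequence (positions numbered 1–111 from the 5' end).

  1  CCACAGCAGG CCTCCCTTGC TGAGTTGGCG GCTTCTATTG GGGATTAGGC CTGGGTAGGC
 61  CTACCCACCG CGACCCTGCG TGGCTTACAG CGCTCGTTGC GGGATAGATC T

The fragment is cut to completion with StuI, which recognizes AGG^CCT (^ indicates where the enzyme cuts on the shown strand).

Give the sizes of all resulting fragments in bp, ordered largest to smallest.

52, 39, 10, 10 bp

StuI sites (AGGCCT) start at positions 8, 47, 57.
StuI cuts after base 3 of each site, so after positions 10, 49, 59.
Linear molecule, 3 cuts → 4 fragments:
  1–10 → 10 bp
  11–49 → 39 bp
  50–59 → 10 bp
  60–111 → 52 bp
Sorted largest to smallest: 52, 39, 10, 10 bp.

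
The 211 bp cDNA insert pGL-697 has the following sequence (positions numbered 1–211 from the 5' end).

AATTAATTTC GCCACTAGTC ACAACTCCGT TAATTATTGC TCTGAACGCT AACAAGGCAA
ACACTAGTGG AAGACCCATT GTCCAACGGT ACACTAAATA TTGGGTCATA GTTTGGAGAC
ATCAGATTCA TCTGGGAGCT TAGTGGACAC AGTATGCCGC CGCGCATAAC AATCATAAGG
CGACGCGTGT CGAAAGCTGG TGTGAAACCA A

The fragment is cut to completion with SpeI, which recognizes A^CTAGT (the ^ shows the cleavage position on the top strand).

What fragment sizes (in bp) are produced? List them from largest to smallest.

148, 49, 14 bp

SpeI sites (ACTAGT) start at positions 14, 63.
SpeI cuts after the first base of each site, so after positions 14, 63.
Linear molecule, 2 cuts → 3 fragments:
  1–14 → 14 bp
  15–63 → 49 bp
  64–211 → 148 bp
Sorted largest to smallest: 148, 49, 14 bp.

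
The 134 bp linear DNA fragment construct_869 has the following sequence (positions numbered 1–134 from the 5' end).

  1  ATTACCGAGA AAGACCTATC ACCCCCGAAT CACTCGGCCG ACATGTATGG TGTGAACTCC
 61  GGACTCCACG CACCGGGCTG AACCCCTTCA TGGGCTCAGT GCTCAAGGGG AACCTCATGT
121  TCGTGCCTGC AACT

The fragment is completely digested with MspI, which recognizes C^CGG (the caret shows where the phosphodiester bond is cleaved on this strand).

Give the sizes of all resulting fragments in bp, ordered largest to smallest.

61, 59, 14 bp

MspI sites (CCGG) start at positions 59, 73.
MspI cuts after the first base of each site, so after positions 59, 73.
Linear molecule, 2 cuts → 3 fragments:
  1–59 → 59 bp
  60–73 → 14 bp
  74–134 → 61 bp
Sorted largest to smallest: 61, 59, 14 bp.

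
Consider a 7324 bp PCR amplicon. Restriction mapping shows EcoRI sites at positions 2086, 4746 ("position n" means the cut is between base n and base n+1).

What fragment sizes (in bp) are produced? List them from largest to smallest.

2660, 2578, 2086 bp

Linear molecule, 2 cuts → 3 fragments:
  2086 − 0 = 2086 bp
  4746 − 2086 = 2660 bp
  7324 − 4746 = 2578 bp
Sorted largest to smallest: 2660, 2578, 2086 bp.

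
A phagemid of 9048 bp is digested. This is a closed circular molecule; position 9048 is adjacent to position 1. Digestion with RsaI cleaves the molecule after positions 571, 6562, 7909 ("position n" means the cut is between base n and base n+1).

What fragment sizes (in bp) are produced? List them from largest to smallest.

5991, 1710, 1347 bp

Circular molecule, 3 cuts → 3 fragments:
  6562 − 571 = 5991 bp
  7909 − 6562 = 1347 bp
  wrap: 9048 − 7909 + 571 = 1710 bp
Sorted largest to smallest: 5991, 1710, 1347 bp.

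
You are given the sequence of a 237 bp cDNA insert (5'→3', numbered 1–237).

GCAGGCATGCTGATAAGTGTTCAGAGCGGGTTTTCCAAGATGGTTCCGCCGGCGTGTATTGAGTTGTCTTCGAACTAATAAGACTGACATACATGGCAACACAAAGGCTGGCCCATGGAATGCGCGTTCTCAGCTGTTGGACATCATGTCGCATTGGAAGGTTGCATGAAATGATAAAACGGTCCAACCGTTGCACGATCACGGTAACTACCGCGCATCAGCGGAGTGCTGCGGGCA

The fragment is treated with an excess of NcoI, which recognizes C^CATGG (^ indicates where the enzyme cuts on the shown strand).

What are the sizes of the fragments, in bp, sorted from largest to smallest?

124, 113 bp

The NcoI site (CCATGG) starts at position 113.
NcoI cuts after the first base of each site, so after position 113.
Linear molecule, 1 cut → 2 fragments:
  1–113 → 113 bp
  114–237 → 124 bp
Sorted largest to smallest: 124, 113 bp.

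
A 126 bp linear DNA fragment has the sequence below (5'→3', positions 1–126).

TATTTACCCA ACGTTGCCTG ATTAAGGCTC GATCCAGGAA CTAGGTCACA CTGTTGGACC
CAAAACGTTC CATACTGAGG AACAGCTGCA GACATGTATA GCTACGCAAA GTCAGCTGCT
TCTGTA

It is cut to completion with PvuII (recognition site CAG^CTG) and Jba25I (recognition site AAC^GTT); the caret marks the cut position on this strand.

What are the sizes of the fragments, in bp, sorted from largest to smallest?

PvuII sites (CAGCTG) start at positions 83, 113.
PvuII cuts after base 3 of each site, so after positions 85, 115.
Jba25I sites (AACGTT) start at positions 10, 64.
Jba25I cuts after base 3 of each site, so after positions 12, 66.
Combined cut positions: 12, 66, 85, 115.
Linear molecule, 4 cuts → 5 fragments:
  1–12 → 12 bp
  13–66 → 54 bp
  67–85 → 19 bp
  86–115 → 30 bp
  116–126 → 11 bp
Sorted largest to smallest: 54, 30, 19, 12, 11 bp.

54, 30, 19, 12, 11 bp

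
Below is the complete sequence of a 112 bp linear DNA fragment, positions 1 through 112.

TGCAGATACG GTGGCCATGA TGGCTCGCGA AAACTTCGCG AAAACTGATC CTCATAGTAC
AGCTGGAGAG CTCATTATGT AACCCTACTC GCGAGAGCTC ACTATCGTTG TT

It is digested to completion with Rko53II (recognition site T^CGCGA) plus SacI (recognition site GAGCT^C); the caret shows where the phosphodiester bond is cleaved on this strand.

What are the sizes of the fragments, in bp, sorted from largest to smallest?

Rko53II sites (TCGCGA) start at positions 25, 36, 89.
Rko53II cuts after the first base of each site, so after positions 25, 36, 89.
SacI sites (GAGCTC) start at positions 68, 95.
SacI cuts after base 5 of each site (before the last base), so after positions 72, 99.
Combined cut positions: 25, 36, 72, 89, 99.
Linear molecule, 5 cuts → 6 fragments:
  1–25 → 25 bp
  26–36 → 11 bp
  37–72 → 36 bp
  73–89 → 17 bp
  90–99 → 10 bp
  100–112 → 13 bp
Sorted largest to smallest: 36, 25, 17, 13, 11, 10 bp.

36, 25, 17, 13, 11, 10 bp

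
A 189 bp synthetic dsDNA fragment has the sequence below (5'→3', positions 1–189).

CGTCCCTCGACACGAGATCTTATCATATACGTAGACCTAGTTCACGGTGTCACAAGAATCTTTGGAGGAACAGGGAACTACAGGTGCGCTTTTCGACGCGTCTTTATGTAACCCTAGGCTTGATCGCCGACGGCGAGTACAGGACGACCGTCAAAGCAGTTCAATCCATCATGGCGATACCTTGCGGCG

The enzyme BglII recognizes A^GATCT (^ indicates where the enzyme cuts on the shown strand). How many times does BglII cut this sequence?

1

AGATCT occurs starting at position 15.
BglII cuts at 1 site.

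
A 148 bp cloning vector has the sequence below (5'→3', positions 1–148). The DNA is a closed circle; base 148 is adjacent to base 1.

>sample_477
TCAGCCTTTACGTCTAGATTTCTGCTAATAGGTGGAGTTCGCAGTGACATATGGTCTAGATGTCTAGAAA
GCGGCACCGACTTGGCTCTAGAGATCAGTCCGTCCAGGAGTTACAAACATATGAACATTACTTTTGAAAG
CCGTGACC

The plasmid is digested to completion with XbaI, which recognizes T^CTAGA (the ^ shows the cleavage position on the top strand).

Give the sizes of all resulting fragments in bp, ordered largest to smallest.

XbaI sites (TCTAGA) start at positions 13, 55, 63, 87.
XbaI cuts after the first base of each site, so after positions 13, 55, 63, 87.
Circular molecule, 4 cuts → 4 fragments:
  14–55 → 42 bp
  56–63 → 8 bp
  64–87 → 24 bp
  88–148 then 1–13 → 61 + 13 = 74 bp
Sorted largest to smallest: 74, 42, 24, 8 bp.

74, 42, 24, 8 bp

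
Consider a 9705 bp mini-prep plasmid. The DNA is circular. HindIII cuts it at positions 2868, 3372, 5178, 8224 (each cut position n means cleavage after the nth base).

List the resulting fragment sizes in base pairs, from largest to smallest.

4349, 3046, 1806, 504 bp

Circular molecule, 4 cuts → 4 fragments:
  3372 − 2868 = 504 bp
  5178 − 3372 = 1806 bp
  8224 − 5178 = 3046 bp
  wrap: 9705 − 8224 + 2868 = 4349 bp
Sorted largest to smallest: 4349, 3046, 1806, 504 bp.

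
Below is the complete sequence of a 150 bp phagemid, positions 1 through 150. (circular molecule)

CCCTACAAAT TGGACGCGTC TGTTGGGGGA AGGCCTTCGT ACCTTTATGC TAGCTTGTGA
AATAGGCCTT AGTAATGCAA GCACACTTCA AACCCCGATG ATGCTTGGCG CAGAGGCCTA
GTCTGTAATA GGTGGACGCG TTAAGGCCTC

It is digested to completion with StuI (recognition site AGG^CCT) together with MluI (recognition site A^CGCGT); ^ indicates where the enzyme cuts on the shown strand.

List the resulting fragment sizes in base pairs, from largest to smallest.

StuI sites (AGGCCT) start at positions 31, 64, 114, 144.
StuI cuts after base 3 of each site, so after positions 33, 66, 116, 146.
MluI sites (ACGCGT) start at positions 14, 136.
MluI cuts after the first base of each site, so after positions 14, 136.
Combined cut positions: 14, 33, 66, 116, 136, 146.
Circular molecule, 6 cuts → 6 fragments:
  15–33 → 19 bp
  34–66 → 33 bp
  67–116 → 50 bp
  117–136 → 20 bp
  137–146 → 10 bp
  147–150 then 1–14 → 4 + 14 = 18 bp
Sorted largest to smallest: 50, 33, 20, 19, 18, 10 bp.

50, 33, 20, 19, 18, 10 bp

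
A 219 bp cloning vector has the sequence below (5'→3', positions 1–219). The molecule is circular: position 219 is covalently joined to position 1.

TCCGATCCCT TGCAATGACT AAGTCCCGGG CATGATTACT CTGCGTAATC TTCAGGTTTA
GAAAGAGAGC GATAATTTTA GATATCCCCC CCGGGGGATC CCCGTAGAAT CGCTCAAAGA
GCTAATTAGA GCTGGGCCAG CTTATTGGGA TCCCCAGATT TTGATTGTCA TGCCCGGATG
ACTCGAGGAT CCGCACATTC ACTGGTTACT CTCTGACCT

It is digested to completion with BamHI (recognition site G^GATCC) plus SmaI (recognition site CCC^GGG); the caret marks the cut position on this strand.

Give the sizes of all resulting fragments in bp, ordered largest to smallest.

65, 59, 52, 39, 4 bp

BamHI sites (GGATCC) start at positions 96, 148, 187.
BamHI cuts after the first base of each site, so after positions 96, 148, 187.
SmaI sites (CCCGGG) start at positions 25, 90.
SmaI cuts after base 3 of each site, so after positions 27, 92.
Combined cut positions: 27, 92, 96, 148, 187.
Circular molecule, 5 cuts → 5 fragments:
  28–92 → 65 bp
  93–96 → 4 bp
  97–148 → 52 bp
  149–187 → 39 bp
  188–219 then 1–27 → 32 + 27 = 59 bp
Sorted largest to smallest: 65, 59, 52, 39, 4 bp.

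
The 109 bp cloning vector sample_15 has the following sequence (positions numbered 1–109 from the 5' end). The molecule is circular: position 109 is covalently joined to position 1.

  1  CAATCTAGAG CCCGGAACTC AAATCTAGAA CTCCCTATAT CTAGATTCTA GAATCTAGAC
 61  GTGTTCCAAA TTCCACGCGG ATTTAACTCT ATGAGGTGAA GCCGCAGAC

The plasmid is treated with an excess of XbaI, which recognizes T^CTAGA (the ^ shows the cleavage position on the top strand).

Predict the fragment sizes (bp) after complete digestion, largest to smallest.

59, 20, 16, 7, 7 bp

XbaI sites (TCTAGA) start at positions 4, 24, 40, 47, 54.
XbaI cuts after the first base of each site, so after positions 4, 24, 40, 47, 54.
Circular molecule, 5 cuts → 5 fragments:
  5–24 → 20 bp
  25–40 → 16 bp
  41–47 → 7 bp
  48–54 → 7 bp
  55–109 then 1–4 → 55 + 4 = 59 bp
Sorted largest to smallest: 59, 20, 16, 7, 7 bp.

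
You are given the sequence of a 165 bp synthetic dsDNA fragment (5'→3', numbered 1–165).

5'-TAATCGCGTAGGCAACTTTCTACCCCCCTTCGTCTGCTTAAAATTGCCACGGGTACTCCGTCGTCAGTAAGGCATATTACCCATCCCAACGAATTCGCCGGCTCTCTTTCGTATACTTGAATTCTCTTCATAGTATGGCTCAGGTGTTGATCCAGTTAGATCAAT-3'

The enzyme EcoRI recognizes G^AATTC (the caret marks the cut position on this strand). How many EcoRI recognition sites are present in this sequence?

2

GAATTC occurs starting at positions 91, 119.
EcoRI cuts at 2 sites.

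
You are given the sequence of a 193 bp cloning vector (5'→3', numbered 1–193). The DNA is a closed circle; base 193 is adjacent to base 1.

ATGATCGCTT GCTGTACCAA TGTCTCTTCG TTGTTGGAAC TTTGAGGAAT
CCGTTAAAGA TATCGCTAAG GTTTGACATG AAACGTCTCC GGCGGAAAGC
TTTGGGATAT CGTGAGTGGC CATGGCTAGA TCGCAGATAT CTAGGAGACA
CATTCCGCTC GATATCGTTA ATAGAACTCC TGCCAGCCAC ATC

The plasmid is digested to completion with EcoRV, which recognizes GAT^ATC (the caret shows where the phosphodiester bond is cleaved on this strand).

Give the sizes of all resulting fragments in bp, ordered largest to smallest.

91, 47, 30, 25 bp

EcoRV sites (GATATC) start at positions 59, 106, 136, 161.
EcoRV cuts after base 3 of each site, so after positions 61, 108, 138, 163.
Circular molecule, 4 cuts → 4 fragments:
  62–108 → 47 bp
  109–138 → 30 bp
  139–163 → 25 bp
  164–193 then 1–61 → 30 + 61 = 91 bp
Sorted largest to smallest: 91, 47, 30, 25 bp.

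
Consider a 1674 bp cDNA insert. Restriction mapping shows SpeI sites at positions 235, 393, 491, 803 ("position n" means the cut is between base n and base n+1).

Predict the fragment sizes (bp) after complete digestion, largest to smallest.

871, 312, 235, 158, 98 bp

Linear molecule, 4 cuts → 5 fragments:
  235 − 0 = 235 bp
  393 − 235 = 158 bp
  491 − 393 = 98 bp
  803 − 491 = 312 bp
  1674 − 803 = 871 bp
Sorted largest to smallest: 871, 312, 235, 158, 98 bp.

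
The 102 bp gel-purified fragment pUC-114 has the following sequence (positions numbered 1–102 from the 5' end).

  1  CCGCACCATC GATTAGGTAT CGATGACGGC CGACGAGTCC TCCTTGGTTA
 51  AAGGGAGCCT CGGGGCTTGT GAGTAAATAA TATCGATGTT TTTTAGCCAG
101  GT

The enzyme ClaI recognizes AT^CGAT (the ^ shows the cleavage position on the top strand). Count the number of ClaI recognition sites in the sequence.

3

ATCGAT occurs starting at positions 8, 19, 82.
ClaI cuts at 3 sites.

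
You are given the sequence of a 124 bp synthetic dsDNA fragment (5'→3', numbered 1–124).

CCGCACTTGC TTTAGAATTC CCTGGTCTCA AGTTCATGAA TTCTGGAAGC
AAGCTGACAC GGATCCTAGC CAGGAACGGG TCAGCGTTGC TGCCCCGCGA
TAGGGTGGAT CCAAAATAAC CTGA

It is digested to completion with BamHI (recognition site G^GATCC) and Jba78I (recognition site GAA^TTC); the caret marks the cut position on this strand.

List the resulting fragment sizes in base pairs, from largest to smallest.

BamHI sites (GGATCC) start at positions 61, 107.
BamHI cuts after the first base of each site, so after positions 61, 107.
Jba78I sites (GAATTC) start at positions 15, 38.
Jba78I cuts after base 3 of each site, so after positions 17, 40.
Combined cut positions: 17, 40, 61, 107.
Linear molecule, 4 cuts → 5 fragments:
  1–17 → 17 bp
  18–40 → 23 bp
  41–61 → 21 bp
  62–107 → 46 bp
  108–124 → 17 bp
Sorted largest to smallest: 46, 23, 21, 17, 17 bp.

46, 23, 21, 17, 17 bp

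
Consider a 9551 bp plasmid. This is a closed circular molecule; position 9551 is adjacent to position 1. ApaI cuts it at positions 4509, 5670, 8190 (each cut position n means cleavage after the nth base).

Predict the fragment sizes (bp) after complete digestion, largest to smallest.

5870, 2520, 1161 bp

Circular molecule, 3 cuts → 3 fragments:
  5670 − 4509 = 1161 bp
  8190 − 5670 = 2520 bp
  wrap: 9551 − 8190 + 4509 = 5870 bp
Sorted largest to smallest: 5870, 2520, 1161 bp.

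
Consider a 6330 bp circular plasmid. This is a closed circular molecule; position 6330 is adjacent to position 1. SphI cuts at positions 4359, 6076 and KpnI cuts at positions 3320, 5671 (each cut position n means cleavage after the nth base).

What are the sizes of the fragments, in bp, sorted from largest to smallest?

Combined cut positions (sorted): 3320, 4359, 5671, 6076.
Circular molecule, 4 cuts → 4 fragments:
  4359 − 3320 = 1039 bp
  5671 − 4359 = 1312 bp
  6076 − 5671 = 405 bp
  wrap: 6330 − 6076 + 3320 = 3574 bp
Sorted largest to smallest: 3574, 1312, 1039, 405 bp.

3574, 1312, 1039, 405 bp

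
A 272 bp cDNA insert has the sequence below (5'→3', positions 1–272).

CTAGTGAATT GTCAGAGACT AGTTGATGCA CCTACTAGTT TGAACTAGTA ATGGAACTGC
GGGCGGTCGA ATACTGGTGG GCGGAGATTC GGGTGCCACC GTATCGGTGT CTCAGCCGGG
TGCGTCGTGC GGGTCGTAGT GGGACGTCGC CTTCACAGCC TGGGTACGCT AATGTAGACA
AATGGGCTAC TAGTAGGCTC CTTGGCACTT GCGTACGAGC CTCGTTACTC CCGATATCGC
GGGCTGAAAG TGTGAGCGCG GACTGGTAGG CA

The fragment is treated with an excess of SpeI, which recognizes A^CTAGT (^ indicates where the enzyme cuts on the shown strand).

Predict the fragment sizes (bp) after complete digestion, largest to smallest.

145, 83, 18, 16, 10 bp

SpeI sites (ACTAGT) start at positions 18, 34, 44, 189.
SpeI cuts after the first base of each site, so after positions 18, 34, 44, 189.
Linear molecule, 4 cuts → 5 fragments:
  1–18 → 18 bp
  19–34 → 16 bp
  35–44 → 10 bp
  45–189 → 145 bp
  190–272 → 83 bp
Sorted largest to smallest: 145, 83, 18, 16, 10 bp.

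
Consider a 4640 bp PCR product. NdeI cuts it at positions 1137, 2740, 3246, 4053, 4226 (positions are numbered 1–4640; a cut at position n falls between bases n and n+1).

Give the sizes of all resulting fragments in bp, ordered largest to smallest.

Linear molecule, 5 cuts → 6 fragments:
  1137 − 0 = 1137 bp
  2740 − 1137 = 1603 bp
  3246 − 2740 = 506 bp
  4053 − 3246 = 807 bp
  4226 − 4053 = 173 bp
  4640 − 4226 = 414 bp
Sorted largest to smallest: 1603, 1137, 807, 506, 414, 173 bp.

1603, 1137, 807, 506, 414, 173 bp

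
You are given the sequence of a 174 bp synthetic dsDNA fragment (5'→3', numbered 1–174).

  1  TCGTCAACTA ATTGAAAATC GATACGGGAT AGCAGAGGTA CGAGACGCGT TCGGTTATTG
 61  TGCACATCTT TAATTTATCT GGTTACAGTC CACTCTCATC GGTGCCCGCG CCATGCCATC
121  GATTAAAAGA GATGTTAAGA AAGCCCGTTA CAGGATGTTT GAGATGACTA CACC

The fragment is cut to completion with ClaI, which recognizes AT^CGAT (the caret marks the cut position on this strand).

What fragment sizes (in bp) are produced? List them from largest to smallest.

100, 55, 19 bp

ClaI sites (ATCGAT) start at positions 18, 118.
ClaI cuts after base 2 of each site, so after positions 19, 119.
Linear molecule, 2 cuts → 3 fragments:
  1–19 → 19 bp
  20–119 → 100 bp
  120–174 → 55 bp
Sorted largest to smallest: 100, 55, 19 bp.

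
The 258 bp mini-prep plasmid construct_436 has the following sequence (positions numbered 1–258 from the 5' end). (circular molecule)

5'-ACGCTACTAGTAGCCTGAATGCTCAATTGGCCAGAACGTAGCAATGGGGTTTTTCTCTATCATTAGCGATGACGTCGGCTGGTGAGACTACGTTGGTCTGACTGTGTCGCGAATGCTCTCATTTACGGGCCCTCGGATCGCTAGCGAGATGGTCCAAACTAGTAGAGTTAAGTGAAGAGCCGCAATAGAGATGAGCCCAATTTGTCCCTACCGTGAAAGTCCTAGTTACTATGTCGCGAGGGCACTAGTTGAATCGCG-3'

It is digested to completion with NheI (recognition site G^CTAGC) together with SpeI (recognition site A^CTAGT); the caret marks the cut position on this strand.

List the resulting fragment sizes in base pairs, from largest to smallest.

The NheI site (GCTAGC) starts at position 140.
NheI cuts after the first base of each site, so after position 140.
SpeI sites (ACTAGT) start at positions 6, 158, 244.
SpeI cuts after the first base of each site, so after positions 6, 158, 244.
Combined cut positions: 6, 140, 158, 244.
Circular molecule, 4 cuts → 4 fragments:
  7–140 → 134 bp
  141–158 → 18 bp
  159–244 → 86 bp
  245–258 then 1–6 → 14 + 6 = 20 bp
Sorted largest to smallest: 134, 86, 20, 18 bp.

134, 86, 20, 18 bp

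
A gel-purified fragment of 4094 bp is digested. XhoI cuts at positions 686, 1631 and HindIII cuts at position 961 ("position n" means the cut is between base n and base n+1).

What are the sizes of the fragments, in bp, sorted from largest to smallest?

2463, 686, 670, 275 bp

Combined cut positions (sorted): 686, 961, 1631.
Linear molecule, 3 cuts → 4 fragments:
  686 − 0 = 686 bp
  961 − 686 = 275 bp
  1631 − 961 = 670 bp
  4094 − 1631 = 2463 bp
Sorted largest to smallest: 2463, 686, 670, 275 bp.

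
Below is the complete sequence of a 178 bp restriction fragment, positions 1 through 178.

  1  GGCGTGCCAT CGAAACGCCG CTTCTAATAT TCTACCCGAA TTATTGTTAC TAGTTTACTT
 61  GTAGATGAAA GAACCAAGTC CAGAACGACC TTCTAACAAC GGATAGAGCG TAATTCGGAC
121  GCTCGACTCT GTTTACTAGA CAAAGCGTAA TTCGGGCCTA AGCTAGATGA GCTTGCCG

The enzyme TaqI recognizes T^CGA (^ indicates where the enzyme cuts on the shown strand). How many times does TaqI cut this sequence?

TCGA occurs starting at positions 10, 123.
TaqI cuts at 2 sites.

2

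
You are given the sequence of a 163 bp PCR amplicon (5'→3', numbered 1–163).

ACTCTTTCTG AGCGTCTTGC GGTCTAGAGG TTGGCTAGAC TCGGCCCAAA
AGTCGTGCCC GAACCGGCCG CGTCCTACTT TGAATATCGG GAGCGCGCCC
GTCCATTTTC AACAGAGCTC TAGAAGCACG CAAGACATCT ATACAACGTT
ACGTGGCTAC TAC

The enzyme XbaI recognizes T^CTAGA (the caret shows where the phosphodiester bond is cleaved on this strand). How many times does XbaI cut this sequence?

TCTAGA occurs starting at positions 23, 119.
XbaI cuts at 2 sites.

2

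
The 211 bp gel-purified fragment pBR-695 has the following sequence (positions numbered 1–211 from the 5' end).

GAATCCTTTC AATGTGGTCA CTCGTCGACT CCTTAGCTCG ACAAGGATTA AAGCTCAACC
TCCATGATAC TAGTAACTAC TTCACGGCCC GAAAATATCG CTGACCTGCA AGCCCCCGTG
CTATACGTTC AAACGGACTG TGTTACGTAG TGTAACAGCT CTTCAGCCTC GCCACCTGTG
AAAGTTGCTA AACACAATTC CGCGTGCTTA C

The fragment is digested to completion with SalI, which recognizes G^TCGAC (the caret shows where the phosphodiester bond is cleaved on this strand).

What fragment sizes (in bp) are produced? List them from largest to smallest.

The SalI site (GTCGAC) starts at position 24.
SalI cuts after the first base of each site, so after position 24.
Linear molecule, 1 cut → 2 fragments:
  1–24 → 24 bp
  25–211 → 187 bp
Sorted largest to smallest: 187, 24 bp.

187, 24 bp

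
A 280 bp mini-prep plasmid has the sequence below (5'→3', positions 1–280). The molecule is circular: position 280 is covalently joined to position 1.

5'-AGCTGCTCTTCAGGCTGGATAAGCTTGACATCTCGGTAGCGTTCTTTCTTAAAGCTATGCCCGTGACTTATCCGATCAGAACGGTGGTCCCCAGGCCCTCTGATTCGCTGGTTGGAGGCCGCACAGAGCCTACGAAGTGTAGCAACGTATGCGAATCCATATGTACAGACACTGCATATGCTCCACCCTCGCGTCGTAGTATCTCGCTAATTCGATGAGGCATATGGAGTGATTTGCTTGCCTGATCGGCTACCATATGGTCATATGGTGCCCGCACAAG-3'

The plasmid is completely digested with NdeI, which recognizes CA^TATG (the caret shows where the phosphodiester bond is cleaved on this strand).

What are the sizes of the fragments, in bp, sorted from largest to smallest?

176, 46, 33, 17, 8 bp

NdeI sites (CATATG) start at positions 158, 175, 221, 254, 262.
NdeI cuts after base 2 of each site, so after positions 159, 176, 222, 255, 263.
Circular molecule, 5 cuts → 5 fragments:
  160–176 → 17 bp
  177–222 → 46 bp
  223–255 → 33 bp
  256–263 → 8 bp
  264–280 then 1–159 → 17 + 159 = 176 bp
Sorted largest to smallest: 176, 46, 33, 17, 8 bp.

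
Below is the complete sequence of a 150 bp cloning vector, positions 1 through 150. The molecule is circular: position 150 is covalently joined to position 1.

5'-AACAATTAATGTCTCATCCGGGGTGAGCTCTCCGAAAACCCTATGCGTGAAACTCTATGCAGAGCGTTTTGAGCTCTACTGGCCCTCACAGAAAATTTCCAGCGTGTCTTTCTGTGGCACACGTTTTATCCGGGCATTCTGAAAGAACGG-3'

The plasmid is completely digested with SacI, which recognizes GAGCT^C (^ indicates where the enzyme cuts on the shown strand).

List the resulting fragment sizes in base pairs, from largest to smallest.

104, 46 bp

SacI sites (GAGCTC) start at positions 25, 71.
SacI cuts after base 5 of each site (before the last base), so after positions 29, 75.
Circular molecule, 2 cuts → 2 fragments:
  30–75 → 46 bp
  76–150 then 1–29 → 75 + 29 = 104 bp
Sorted largest to smallest: 104, 46 bp.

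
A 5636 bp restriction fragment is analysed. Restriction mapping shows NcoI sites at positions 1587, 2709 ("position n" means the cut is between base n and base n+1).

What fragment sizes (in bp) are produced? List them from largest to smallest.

Linear molecule, 2 cuts → 3 fragments:
  1587 − 0 = 1587 bp
  2709 − 1587 = 1122 bp
  5636 − 2709 = 2927 bp
Sorted largest to smallest: 2927, 1587, 1122 bp.

2927, 1587, 1122 bp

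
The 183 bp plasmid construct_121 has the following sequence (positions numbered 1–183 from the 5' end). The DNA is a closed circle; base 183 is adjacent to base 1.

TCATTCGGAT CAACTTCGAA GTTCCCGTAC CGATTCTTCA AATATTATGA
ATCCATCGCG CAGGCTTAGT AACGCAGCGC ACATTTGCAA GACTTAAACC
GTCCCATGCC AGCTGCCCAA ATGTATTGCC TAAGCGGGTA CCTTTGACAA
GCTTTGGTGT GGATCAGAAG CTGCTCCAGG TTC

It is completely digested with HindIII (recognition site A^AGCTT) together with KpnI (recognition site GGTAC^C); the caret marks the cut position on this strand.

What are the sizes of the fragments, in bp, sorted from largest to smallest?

175, 8 bp

The HindIII site (AAGCTT) starts at position 149.
HindIII cuts after the first base of each site, so after position 149.
The KpnI site (GGTACC) starts at position 137.
KpnI cuts after base 5 of each site (before the last base), so after position 141.
Combined cut positions: 141, 149.
Circular molecule, 2 cuts → 2 fragments:
  142–149 → 8 bp
  150–183 then 1–141 → 34 + 141 = 175 bp
Sorted largest to smallest: 175, 8 bp.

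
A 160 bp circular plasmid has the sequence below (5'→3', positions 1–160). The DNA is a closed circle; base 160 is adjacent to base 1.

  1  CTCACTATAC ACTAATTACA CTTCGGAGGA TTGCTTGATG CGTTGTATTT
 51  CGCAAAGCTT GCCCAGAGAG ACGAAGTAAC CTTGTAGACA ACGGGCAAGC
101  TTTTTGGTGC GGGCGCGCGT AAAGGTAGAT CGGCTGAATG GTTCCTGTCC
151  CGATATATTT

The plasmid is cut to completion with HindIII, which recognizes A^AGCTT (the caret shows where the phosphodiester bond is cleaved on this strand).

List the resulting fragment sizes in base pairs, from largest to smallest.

HindIII sites (AAGCTT) start at positions 55, 97.
HindIII cuts after the first base of each site, so after positions 55, 97.
Circular molecule, 2 cuts → 2 fragments:
  56–97 → 42 bp
  98–160 then 1–55 → 63 + 55 = 118 bp
Sorted largest to smallest: 118, 42 bp.

118, 42 bp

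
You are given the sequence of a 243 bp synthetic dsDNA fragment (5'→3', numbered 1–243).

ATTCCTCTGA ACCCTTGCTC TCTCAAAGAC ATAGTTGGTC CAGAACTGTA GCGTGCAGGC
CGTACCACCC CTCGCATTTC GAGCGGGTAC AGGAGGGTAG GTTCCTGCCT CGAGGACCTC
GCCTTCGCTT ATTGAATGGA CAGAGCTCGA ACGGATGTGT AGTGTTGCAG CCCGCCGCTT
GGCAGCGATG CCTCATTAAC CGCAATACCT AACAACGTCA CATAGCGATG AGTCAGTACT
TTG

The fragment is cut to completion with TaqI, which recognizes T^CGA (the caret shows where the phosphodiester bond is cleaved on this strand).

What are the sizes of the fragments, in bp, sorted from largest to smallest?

TaqI sites (TCGA) start at positions 79, 110, 147.
TaqI cuts after the first base of each site, so after positions 79, 110, 147.
Linear molecule, 3 cuts → 4 fragments:
  1–79 → 79 bp
  80–110 → 31 bp
  111–147 → 37 bp
  148–243 → 96 bp
Sorted largest to smallest: 96, 79, 37, 31 bp.

96, 79, 37, 31 bp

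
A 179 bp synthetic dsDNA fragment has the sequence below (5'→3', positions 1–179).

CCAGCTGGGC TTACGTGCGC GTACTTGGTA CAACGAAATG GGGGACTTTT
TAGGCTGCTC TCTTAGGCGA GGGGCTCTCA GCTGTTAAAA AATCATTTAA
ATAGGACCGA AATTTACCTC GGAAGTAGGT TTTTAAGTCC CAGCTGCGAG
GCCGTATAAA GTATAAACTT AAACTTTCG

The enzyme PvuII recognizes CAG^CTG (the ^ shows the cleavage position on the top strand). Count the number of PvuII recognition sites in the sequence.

3

CAGCTG occurs starting at positions 2, 79, 141.
PvuII cuts at 3 sites.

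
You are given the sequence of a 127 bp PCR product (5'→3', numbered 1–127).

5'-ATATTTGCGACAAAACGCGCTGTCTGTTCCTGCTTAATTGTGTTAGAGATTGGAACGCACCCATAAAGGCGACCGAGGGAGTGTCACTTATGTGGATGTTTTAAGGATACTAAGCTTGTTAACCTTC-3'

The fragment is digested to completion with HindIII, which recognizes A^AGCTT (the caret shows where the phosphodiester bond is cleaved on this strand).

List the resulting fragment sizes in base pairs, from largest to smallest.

112, 15 bp

The HindIII site (AAGCTT) starts at position 112.
HindIII cuts after the first base of each site, so after position 112.
Linear molecule, 1 cut → 2 fragments:
  1–112 → 112 bp
  113–127 → 15 bp
Sorted largest to smallest: 112, 15 bp.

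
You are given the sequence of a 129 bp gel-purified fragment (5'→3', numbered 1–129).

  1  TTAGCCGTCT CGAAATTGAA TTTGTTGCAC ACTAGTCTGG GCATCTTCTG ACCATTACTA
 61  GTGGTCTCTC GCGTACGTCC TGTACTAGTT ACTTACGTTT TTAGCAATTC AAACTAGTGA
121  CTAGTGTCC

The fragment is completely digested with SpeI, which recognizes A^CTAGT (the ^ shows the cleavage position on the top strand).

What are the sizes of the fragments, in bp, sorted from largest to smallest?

31, 29, 27, 26, 9, 7 bp

SpeI sites (ACTAGT) start at positions 31, 57, 84, 113, 120.
SpeI cuts after the first base of each site, so after positions 31, 57, 84, 113, 120.
Linear molecule, 5 cuts → 6 fragments:
  1–31 → 31 bp
  32–57 → 26 bp
  58–84 → 27 bp
  85–113 → 29 bp
  114–120 → 7 bp
  121–129 → 9 bp
Sorted largest to smallest: 31, 29, 27, 26, 9, 7 bp.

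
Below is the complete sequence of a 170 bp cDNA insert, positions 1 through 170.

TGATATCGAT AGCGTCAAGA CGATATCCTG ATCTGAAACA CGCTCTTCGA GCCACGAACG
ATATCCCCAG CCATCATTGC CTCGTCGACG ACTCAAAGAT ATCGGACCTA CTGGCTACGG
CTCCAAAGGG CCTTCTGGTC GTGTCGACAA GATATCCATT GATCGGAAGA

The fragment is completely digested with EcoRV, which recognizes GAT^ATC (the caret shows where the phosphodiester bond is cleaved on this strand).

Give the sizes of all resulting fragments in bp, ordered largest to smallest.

EcoRV sites (GATATC) start at positions 2, 22, 60, 98, 151.
EcoRV cuts after base 3 of each site, so after positions 4, 24, 62, 100, 153.
Linear molecule, 5 cuts → 6 fragments:
  1–4 → 4 bp
  5–24 → 20 bp
  25–62 → 38 bp
  63–100 → 38 bp
  101–153 → 53 bp
  154–170 → 17 bp
Sorted largest to smallest: 53, 38, 38, 20, 17, 4 bp.

53, 38, 38, 20, 17, 4 bp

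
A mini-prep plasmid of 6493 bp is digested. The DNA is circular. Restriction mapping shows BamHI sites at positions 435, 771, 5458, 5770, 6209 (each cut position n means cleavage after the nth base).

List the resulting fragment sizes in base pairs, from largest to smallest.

Circular molecule, 5 cuts → 5 fragments:
  771 − 435 = 336 bp
  5458 − 771 = 4687 bp
  5770 − 5458 = 312 bp
  6209 − 5770 = 439 bp
  wrap: 6493 − 6209 + 435 = 719 bp
Sorted largest to smallest: 4687, 719, 439, 336, 312 bp.

4687, 719, 439, 336, 312 bp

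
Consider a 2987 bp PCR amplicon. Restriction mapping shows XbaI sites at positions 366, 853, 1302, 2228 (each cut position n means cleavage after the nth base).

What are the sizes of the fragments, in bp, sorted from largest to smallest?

926, 759, 487, 449, 366 bp

Linear molecule, 4 cuts → 5 fragments:
  366 − 0 = 366 bp
  853 − 366 = 487 bp
  1302 − 853 = 449 bp
  2228 − 1302 = 926 bp
  2987 − 2228 = 759 bp
Sorted largest to smallest: 926, 759, 487, 449, 366 bp.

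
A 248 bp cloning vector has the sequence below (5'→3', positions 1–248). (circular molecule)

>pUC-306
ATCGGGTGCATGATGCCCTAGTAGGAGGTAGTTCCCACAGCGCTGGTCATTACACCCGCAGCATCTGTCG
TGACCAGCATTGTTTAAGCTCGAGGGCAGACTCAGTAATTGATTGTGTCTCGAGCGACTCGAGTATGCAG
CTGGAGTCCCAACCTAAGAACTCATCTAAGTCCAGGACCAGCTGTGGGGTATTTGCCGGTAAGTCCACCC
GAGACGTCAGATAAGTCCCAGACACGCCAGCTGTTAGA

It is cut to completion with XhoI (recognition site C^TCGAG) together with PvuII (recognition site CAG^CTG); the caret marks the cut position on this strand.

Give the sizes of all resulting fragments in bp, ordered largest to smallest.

97, 59, 41, 30, 12, 9 bp

XhoI sites (CTCGAG) start at positions 89, 119, 128.
XhoI cuts after the first base of each site, so after positions 89, 119, 128.
PvuII sites (CAGCTG) start at positions 138, 179, 238.
PvuII cuts after base 3 of each site, so after positions 140, 181, 240.
Combined cut positions: 89, 119, 128, 140, 181, 240.
Circular molecule, 6 cuts → 6 fragments:
  90–119 → 30 bp
  120–128 → 9 bp
  129–140 → 12 bp
  141–181 → 41 bp
  182–240 → 59 bp
  241–248 then 1–89 → 8 + 89 = 97 bp
Sorted largest to smallest: 97, 59, 41, 30, 12, 9 bp.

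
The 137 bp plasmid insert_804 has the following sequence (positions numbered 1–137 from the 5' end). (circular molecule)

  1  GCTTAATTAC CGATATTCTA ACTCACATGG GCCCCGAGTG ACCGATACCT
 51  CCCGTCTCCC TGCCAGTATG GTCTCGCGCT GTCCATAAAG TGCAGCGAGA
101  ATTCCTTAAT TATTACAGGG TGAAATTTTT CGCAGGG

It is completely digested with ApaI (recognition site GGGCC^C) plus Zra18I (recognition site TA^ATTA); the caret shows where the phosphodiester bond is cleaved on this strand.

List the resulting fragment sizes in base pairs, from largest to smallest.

The ApaI site (GGGCCC) starts at position 29.
ApaI cuts after base 5 of each site (before the last base), so after position 33.
Zra18I sites (TAATTA) start at positions 4, 107.
Zra18I cuts after base 2 of each site, so after positions 5, 108.
Combined cut positions: 5, 33, 108.
Circular molecule, 3 cuts → 3 fragments:
  6–33 → 28 bp
  34–108 → 75 bp
  109–137 then 1–5 → 29 + 5 = 34 bp
Sorted largest to smallest: 75, 34, 28 bp.

75, 34, 28 bp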